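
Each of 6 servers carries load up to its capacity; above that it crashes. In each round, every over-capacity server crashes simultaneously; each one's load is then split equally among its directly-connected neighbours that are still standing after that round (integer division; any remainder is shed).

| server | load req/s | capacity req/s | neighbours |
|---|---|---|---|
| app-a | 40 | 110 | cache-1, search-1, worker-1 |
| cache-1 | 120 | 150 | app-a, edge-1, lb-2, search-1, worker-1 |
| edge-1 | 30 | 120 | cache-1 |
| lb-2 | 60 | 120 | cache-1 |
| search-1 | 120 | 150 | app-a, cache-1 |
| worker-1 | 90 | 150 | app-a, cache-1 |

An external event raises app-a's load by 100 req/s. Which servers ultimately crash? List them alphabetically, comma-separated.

app-a, cache-1, search-1, worker-1

Round 1 — app-a at 140 > 110. app-a crashes.
  app-a sheds 140 req/s to cache-1, search-1, worker-1: 46 each (2 lost).
    cache-1: 120+46 = 166 > 150
    search-1: 120+46 = 166 > 150
    worker-1: 90+46 = 136 ≤ 150
Round 2 — cache-1, search-1 crash.
  cache-1 sheds 166 req/s to edge-1, lb-2, worker-1: 55 each (1 lost).
    edge-1: 30+55 = 85 ≤ 120
    lb-2: 60+55 = 115 ≤ 120
    worker-1: 136+55 = 191 > 150
  search-1 sheds 166 req/s: no online neighbours, lost.
Round 3 — worker-1 crashes.
  worker-1 sheds 191 req/s: no online neighbours, lost.
No further crashes.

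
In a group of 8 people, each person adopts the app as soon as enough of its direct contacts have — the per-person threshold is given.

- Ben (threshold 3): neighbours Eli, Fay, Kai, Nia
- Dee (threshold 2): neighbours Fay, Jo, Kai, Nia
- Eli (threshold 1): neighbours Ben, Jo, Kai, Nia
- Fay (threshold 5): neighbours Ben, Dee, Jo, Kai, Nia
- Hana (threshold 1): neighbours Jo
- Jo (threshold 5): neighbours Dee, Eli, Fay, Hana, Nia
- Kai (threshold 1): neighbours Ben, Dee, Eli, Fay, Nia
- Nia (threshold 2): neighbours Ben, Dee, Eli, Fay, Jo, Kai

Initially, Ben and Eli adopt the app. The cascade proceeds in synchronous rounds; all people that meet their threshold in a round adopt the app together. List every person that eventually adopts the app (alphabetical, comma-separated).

Ben, Dee, Eli, Kai, Nia

Round 1 — Ben, Eli adopt the app (initial).
Round 2 — checking thresholds:
  Fay: 1 of 5 neighbours < 5, holds.
  Jo: 1 of 5 neighbours < 5, holds.
  Kai: 2 of 5 neighbours ≥ 1, adopts the app.
  Nia: 2 of 6 neighbours ≥ 2, adopts the app.
Round 3 — checking thresholds:
  Dee: 2 of 4 neighbours ≥ 2, adopts the app.
  Fay: 3 of 5 neighbours < 5, holds.
  Jo: 2 of 5 neighbours < 5, holds.
Round 4 — no new adoptions; cascade stops.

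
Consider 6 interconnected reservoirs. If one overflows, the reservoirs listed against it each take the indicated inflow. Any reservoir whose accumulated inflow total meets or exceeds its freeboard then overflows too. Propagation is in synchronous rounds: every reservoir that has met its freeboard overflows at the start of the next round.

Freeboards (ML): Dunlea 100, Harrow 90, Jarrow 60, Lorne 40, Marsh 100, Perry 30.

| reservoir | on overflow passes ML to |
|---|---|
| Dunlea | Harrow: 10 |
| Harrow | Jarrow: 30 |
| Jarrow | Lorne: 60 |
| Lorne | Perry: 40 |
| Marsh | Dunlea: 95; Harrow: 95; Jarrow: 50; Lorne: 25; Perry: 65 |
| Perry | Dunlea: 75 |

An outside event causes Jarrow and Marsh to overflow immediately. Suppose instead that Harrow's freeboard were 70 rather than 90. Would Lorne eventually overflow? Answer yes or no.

With Harrow's freeboard at 70:
Round 1 — Jarrow, Marsh overflow (initial).
  Dunlea: +95 → 95 < 100
  Harrow: +95 → 95 ≥ 70
  Lorne: +60+25 → 85 ≥ 40
  Perry: +65 → 65 ≥ 30
Round 2 — Harrow, Lorne, Perry overflow.
  Dunlea: +75 → 170 ≥ 100
Round 3 — Dunlea overflows.
No further overflows.

yes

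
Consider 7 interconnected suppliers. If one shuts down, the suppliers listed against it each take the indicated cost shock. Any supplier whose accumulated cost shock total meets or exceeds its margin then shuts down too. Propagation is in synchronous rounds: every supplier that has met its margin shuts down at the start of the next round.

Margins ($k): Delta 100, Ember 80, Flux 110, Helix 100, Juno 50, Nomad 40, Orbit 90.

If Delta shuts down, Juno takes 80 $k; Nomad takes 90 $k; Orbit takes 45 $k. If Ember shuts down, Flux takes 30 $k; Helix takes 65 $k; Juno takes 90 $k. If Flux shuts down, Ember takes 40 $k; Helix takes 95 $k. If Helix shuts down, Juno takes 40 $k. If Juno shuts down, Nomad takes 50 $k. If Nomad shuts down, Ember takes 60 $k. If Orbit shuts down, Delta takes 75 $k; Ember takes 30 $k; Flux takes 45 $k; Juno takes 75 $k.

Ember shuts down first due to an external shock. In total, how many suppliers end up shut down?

3

Round 1 — Ember shuts down (initial).
  Flux: +30 → 30 < 110
  Helix: +65 → 65 < 100
  Juno: +90 → 90 ≥ 50
Round 2 — Juno shuts down.
  Nomad: +50 → 50 ≥ 40
Round 3 — Nomad shuts down.
No further shutdowns.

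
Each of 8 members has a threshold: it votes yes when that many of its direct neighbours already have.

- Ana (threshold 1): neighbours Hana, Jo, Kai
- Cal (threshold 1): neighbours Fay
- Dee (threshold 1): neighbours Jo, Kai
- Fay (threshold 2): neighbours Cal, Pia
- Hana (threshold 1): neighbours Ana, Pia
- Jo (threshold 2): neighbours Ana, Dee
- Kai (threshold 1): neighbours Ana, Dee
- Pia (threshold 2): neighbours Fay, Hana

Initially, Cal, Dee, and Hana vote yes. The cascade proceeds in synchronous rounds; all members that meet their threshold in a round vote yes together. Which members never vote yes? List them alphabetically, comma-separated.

Round 1 — Cal, Dee, Hana vote yes (initial).
Round 2 — checking thresholds:
  Ana: 1 of 3 neighbours ≥ 1, votes yes.
  Fay: 1 of 2 neighbours < 2, not yet.
  Jo: 1 of 2 neighbours < 2, not yet.
  Kai: 1 of 2 neighbours ≥ 1, votes yes.
  Pia: 1 of 2 neighbours < 2, not yet.
Round 3 — checking thresholds:
  Fay: 1 of 2 neighbours < 2, not yet.
  Jo: 2 of 2 neighbours ≥ 2, votes yes.
  Pia: 1 of 2 neighbours < 2, not yet.
Round 4 — no new yes votes; cascade stops.

Fay, Pia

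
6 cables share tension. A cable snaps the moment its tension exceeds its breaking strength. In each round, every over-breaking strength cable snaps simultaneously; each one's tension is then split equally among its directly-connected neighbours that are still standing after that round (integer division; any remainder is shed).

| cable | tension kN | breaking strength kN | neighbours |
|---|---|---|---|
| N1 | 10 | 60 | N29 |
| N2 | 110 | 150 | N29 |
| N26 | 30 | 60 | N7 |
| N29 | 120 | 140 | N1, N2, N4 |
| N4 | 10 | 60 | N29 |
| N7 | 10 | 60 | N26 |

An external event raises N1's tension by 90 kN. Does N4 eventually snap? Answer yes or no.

Round 1 — N1 at 100 > 60. N1 snaps.
  N1 sheds 100 kN to N29: 100 each.
    N29: 120+100 = 220 > 140
Round 2 — N29 snaps.
  N29 sheds 220 kN to N2, N4: 110 each.
    N2: 110+110 = 220 > 150
    N4: 10+110 = 120 > 60
Round 3 — N2, N4 snap.
  N2 sheds 220 kN: no online neighbours, lost.
  N4 sheds 120 kN: no online neighbours, lost.
No further breaks.

yes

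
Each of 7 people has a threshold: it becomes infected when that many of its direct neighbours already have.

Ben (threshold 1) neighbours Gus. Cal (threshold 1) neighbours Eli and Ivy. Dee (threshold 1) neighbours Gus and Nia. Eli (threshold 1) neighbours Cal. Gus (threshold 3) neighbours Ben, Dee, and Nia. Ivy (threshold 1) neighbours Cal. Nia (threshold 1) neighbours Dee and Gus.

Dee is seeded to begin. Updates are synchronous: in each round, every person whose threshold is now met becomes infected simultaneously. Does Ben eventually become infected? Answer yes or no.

Round 1 — Dee becomes infected (initial).
Round 2 — checking thresholds:
  Gus: 1 of 3 neighbours < 3, below threshold.
  Nia: 1 of 2 neighbours ≥ 1, becomes infected.
Round 3 — no new infections; cascade stops.

no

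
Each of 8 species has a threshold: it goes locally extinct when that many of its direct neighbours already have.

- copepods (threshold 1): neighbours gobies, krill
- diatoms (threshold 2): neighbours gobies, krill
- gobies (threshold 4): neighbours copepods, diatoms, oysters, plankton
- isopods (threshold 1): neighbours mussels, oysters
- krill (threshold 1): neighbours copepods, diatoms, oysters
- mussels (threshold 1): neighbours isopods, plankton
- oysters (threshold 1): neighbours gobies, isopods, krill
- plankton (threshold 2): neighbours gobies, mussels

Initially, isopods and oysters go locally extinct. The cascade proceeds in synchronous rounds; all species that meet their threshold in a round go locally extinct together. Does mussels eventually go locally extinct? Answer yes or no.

Round 1 — isopods, oysters go locally extinct (initial).
Round 2 — checking thresholds:
  gobies: 1 of 4 neighbours < 4, below threshold.
  krill: 1 of 3 neighbours ≥ 1, goes locally extinct.
  mussels: 1 of 2 neighbours ≥ 1, goes locally extinct.
Round 3 — checking thresholds:
  copepods: 1 of 2 neighbours ≥ 1, goes locally extinct.
  diatoms: 1 of 2 neighbours < 2, below threshold.
  gobies: 1 of 4 neighbours < 4, below threshold.
  plankton: 1 of 2 neighbours < 2, below threshold.
Round 4 — no new extinctions; cascade stops.

yes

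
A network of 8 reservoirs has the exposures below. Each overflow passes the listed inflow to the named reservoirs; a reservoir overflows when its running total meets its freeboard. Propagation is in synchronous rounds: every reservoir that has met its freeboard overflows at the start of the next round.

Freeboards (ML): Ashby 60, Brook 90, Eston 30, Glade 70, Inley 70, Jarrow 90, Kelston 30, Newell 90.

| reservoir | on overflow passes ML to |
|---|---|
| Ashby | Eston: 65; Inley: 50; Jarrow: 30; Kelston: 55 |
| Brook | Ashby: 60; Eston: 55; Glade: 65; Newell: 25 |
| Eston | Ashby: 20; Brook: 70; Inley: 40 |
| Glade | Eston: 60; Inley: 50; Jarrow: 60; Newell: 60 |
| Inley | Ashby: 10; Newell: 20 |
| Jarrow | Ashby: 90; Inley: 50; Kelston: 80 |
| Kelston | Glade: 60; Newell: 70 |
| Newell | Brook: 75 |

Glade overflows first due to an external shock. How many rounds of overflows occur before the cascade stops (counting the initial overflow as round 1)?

Round 1 — Glade overflows (initial).
  Eston: +60 → 60 ≥ 30
  Inley: +50 → 50 < 70
  Jarrow: +60 → 60 < 90
  Newell: +60 → 60 < 90
Round 2 — Eston overflows.
  Ashby: +20 → 20 < 60
  Brook: +70 → 70 < 90
  Inley: +40 → 90 ≥ 70
Round 3 — Inley overflows.
  Ashby: +10 → 30 < 60
  Newell: +20 → 80 < 90
No further overflows.

3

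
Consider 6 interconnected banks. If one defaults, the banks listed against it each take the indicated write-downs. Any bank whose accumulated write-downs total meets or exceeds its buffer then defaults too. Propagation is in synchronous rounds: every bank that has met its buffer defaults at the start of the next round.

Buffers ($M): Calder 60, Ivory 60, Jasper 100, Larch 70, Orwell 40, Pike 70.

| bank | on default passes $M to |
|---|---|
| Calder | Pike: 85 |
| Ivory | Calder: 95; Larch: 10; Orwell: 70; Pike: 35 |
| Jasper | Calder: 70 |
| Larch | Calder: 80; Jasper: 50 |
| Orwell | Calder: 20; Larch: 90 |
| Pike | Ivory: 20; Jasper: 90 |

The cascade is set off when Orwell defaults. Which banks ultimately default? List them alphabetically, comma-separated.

Round 1 — Orwell defaults (initial).
  Calder: +20 → 20 < 60
  Larch: +90 → 90 ≥ 70
Round 2 — Larch defaults.
  Calder: +80 → 100 ≥ 60
  Jasper: +50 → 50 < 100
Round 3 — Calder defaults.
  Pike: +85 → 85 ≥ 70
Round 4 — Pike defaults.
  Ivory: +20 → 20 < 60
  Jasper: +90 → 140 ≥ 100
Round 5 — Jasper defaults.
No further defaults.

Calder, Jasper, Larch, Orwell, Pike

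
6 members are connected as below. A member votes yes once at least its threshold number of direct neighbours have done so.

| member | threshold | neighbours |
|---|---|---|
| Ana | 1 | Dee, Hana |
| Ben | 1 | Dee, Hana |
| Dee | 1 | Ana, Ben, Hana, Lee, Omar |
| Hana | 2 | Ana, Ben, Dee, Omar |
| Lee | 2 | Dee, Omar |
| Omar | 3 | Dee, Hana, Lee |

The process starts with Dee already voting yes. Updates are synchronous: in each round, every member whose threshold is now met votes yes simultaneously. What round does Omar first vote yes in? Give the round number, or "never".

Round 1 — Dee votes yes (initial).
Round 2 — checking thresholds:
  Ana: 1 of 2 neighbours ≥ 1, votes yes.
  Ben: 1 of 2 neighbours ≥ 1, votes yes.
  Hana: 1 of 4 neighbours < 2, not yet.
  Lee: 1 of 2 neighbours < 2, not yet.
  Omar: 1 of 3 neighbours < 3, not yet.
Round 3 — checking thresholds:
  Hana: 3 of 4 neighbours ≥ 2, votes yes.
  Lee: 1 of 2 neighbours < 2, not yet.
  Omar: 1 of 3 neighbours < 3, not yet.
Round 4 — no new yes votes; cascade stops.

never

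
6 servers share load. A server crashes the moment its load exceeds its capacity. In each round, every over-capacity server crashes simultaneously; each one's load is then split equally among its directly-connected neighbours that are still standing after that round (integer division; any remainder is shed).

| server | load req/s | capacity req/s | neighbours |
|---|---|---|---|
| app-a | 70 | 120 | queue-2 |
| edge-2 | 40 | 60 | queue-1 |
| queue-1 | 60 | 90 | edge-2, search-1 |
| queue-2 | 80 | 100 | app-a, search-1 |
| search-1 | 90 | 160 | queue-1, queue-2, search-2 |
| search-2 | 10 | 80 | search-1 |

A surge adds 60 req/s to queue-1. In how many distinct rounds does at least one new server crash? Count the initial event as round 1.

2

Round 1 — queue-1 at 120 > 90. queue-1 crashes.
  queue-1 sheds 120 req/s to edge-2, search-1: 60 each.
    edge-2: 40+60 = 100 > 60
    search-1: 90+60 = 150 ≤ 160
Round 2 — edge-2 crashes.
  edge-2 sheds 100 req/s: no online neighbours, lost.
No further crashes.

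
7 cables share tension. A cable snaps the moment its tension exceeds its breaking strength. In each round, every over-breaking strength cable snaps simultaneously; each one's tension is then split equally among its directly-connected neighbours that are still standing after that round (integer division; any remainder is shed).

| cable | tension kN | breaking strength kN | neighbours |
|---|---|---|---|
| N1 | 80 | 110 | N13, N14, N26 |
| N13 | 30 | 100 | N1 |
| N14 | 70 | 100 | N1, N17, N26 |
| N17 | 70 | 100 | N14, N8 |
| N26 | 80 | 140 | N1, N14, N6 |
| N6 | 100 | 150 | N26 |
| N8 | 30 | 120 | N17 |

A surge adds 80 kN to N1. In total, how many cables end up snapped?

6

Round 1 — N1 at 160 > 110. N1 snaps.
  N1 sheds 160 kN to N13, N14, N26: 53 each (1 lost).
    N13: 30+53 = 83 ≤ 100
    N14: 70+53 = 123 > 100
    N26: 80+53 = 133 ≤ 140
Round 2 — N14 snaps.
  N14 sheds 123 kN to N17, N26: 61 each (1 lost).
    N17: 70+61 = 131 > 100
    N26: 133+61 = 194 > 140
Round 3 — N17, N26 snap.
  N17 sheds 131 kN to N8: 131 each.
    N8: 30+131 = 161 > 120
  N26 sheds 194 kN to N6: 194 each.
    N6: 100+194 = 294 > 150
Round 4 — N6, N8 snap.
  N6 sheds 294 kN: no online neighbours, lost.
  N8 sheds 161 kN: no online neighbours, lost.
No further breaks.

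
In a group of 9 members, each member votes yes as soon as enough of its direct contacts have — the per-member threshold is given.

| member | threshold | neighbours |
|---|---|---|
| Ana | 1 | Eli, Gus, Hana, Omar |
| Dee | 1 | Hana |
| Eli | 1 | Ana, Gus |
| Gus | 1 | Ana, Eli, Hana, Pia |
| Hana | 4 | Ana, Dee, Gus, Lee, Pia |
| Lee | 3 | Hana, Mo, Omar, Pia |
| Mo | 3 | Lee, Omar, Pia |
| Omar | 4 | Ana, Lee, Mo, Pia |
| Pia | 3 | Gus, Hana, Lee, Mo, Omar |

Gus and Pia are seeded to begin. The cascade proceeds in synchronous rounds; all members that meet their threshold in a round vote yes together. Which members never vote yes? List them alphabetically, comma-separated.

Round 1 — Gus, Pia vote yes (initial).
Round 2 — checking thresholds:
  Ana: 1 of 4 neighbours ≥ 1, votes yes.
  Eli: 1 of 2 neighbours ≥ 1, votes yes.
  Hana: 2 of 5 neighbours < 4, holds.
  Lee: 1 of 4 neighbours < 3, holds.
  Mo: 1 of 3 neighbours < 3, holds.
  Omar: 1 of 4 neighbours < 4, holds.
Round 3 — no new yes votes; cascade stops.

Dee, Hana, Lee, Mo, Omar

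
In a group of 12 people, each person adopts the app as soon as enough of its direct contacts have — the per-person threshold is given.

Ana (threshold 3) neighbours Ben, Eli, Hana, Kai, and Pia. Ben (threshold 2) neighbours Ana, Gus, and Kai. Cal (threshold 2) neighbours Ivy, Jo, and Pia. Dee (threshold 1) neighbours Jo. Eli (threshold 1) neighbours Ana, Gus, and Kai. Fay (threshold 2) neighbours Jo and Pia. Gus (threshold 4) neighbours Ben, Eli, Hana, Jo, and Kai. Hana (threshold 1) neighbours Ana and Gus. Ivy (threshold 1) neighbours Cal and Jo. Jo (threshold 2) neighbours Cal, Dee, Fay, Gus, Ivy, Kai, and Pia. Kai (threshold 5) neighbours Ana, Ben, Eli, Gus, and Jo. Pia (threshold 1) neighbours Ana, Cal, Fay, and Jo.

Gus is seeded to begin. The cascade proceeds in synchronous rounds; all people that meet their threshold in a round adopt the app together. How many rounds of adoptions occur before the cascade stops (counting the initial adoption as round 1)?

2

Round 1 — Gus adopts the app (initial).
Round 2 — checking thresholds:
  Ben: 1 of 3 neighbours < 2, not yet.
  Eli: 1 of 3 neighbours ≥ 1, adopts the app.
  Hana: 1 of 2 neighbours ≥ 1, adopts the app.
  Jo: 1 of 7 neighbours < 2, not yet.
  Kai: 1 of 5 neighbours < 5, not yet.
Round 3 — no new adoptions; cascade stops.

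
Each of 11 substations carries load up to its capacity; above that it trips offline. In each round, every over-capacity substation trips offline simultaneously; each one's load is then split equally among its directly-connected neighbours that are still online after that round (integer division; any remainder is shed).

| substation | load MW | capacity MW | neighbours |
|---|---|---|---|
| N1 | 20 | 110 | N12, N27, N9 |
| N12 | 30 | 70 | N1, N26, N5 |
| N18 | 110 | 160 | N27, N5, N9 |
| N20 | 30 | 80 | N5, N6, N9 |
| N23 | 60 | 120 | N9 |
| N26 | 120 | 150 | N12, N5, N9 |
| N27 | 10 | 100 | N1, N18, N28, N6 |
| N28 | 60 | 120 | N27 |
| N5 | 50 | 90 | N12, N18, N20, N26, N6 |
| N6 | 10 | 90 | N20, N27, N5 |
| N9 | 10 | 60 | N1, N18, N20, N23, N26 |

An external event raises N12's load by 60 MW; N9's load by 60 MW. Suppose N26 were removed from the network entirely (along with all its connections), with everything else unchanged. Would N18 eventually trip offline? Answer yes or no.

With N26 removed:
Round 1 — N12 at 90 > 70; N9 at 70 > 60. N12, N9 trip offline.
  N12 sheds 90 MW to N1, N5: 45 each.
    N1: 20+45 = 65 ≤ 110
    N5: 50+45 = 95 > 90
  N9 sheds 70 MW to N1, N18, N20, N23: 17 each (2 lost).
    N1: 65+17 = 82 ≤ 110
    N18: 110+17 = 127 ≤ 160
    N20: 30+17 = 47 ≤ 80
    N23: 60+17 = 77 ≤ 120
Round 2 — N5 trips offline.
  N5 sheds 95 MW to N18, N20, N6: 31 each (2 lost).
    N18: 127+31 = 158 ≤ 160
    N20: 47+31 = 78 ≤ 80
    N6: 10+31 = 41 ≤ 90
No further trips.

no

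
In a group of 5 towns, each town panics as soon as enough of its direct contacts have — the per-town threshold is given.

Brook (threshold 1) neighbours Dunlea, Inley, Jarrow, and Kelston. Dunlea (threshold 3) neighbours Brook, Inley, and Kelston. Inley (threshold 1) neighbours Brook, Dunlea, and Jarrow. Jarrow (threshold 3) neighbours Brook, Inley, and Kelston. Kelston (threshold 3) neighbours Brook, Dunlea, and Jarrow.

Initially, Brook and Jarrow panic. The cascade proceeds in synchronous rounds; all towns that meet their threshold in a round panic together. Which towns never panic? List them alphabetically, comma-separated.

Round 1 — Brook, Jarrow panic (initial).
Round 2 — checking thresholds:
  Dunlea: 1 of 3 neighbours < 3, not yet.
  Inley: 2 of 3 neighbours ≥ 1, panics.
  Kelston: 2 of 3 neighbours < 3, not yet.
Round 3 — no new panics; cascade stops.

Dunlea, Kelston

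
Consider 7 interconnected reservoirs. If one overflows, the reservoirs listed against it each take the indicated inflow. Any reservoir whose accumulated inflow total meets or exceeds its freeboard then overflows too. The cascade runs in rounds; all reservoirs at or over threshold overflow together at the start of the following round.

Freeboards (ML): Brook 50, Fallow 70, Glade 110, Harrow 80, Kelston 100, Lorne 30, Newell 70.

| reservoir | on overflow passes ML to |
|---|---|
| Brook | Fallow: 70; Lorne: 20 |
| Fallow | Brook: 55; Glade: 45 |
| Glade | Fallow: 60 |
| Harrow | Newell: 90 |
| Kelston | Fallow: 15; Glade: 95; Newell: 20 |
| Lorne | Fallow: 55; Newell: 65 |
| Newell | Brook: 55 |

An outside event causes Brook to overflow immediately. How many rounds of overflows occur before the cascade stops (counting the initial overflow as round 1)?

2

Round 1 — Brook overflows (initial).
  Fallow: +70 → 70 ≥ 70
  Lorne: +20 → 20 < 30
Round 2 — Fallow overflows.
  Glade: +45 → 45 < 110
No further overflows.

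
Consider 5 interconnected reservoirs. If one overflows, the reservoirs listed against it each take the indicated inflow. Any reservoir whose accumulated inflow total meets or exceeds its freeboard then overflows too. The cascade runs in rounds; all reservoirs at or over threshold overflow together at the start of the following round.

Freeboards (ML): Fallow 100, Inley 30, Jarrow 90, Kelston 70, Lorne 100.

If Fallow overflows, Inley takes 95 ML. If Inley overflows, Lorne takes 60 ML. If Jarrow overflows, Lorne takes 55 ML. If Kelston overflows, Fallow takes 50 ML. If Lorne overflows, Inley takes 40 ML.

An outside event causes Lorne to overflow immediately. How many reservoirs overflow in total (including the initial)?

2

Round 1 — Lorne overflows (initial).
  Inley: +40 → 40 ≥ 30
Round 2 — Inley overflows.
No further overflows.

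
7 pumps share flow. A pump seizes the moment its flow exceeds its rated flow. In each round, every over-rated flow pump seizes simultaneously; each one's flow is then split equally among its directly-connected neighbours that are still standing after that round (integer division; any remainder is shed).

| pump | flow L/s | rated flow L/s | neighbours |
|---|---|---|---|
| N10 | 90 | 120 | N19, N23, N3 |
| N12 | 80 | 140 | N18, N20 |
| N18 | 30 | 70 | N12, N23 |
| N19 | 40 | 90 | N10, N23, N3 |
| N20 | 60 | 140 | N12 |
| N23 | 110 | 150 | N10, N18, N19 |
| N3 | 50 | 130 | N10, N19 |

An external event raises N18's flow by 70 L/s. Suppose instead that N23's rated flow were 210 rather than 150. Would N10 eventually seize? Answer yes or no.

With N23's rated flow at 210:
Round 1 — N18 at 100 > 70. N18 seizes.
  N18 sheds 100 L/s to N12, N23: 50 each.
    N12: 80+50 = 130 ≤ 140
    N23: 110+50 = 160 ≤ 210
No further seizures.

no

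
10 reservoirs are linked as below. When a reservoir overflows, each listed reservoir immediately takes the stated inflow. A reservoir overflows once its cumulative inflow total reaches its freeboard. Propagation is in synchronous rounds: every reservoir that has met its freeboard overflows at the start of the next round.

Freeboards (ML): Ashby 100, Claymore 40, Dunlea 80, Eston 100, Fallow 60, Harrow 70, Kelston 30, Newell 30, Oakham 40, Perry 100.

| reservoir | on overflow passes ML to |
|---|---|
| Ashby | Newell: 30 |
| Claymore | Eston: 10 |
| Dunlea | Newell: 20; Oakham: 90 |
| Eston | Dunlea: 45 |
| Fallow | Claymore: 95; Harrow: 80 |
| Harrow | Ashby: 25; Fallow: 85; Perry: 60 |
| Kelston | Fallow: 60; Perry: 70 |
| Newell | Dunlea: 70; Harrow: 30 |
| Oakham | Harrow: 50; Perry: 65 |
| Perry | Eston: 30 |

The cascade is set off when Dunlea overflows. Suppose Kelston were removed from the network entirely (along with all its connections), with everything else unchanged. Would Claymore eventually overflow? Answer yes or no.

no

With Kelston removed:
Round 1 — Dunlea overflows (initial).
  Newell: +20 → 20 < 30
  Oakham: +90 → 90 ≥ 40
Round 2 — Oakham overflows.
  Harrow: +50 → 50 < 70
  Perry: +65 → 65 < 100
No further overflows.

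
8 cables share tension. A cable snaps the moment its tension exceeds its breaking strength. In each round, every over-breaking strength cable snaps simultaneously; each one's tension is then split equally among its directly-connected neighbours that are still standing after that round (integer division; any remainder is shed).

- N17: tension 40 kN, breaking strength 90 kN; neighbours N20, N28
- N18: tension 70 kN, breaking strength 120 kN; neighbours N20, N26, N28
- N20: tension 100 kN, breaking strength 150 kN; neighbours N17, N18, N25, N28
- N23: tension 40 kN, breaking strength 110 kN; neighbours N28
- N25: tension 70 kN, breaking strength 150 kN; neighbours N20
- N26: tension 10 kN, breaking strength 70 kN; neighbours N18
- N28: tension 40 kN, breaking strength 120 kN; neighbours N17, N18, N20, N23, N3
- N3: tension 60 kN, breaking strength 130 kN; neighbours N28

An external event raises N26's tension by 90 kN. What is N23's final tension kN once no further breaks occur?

81

Round 1 — N26 at 100 > 70. N26 snaps.
  N26 sheds 100 kN to N18: 100 each.
    N18: 70+100 = 170 > 120
Round 2 — N18 snaps.
  N18 sheds 170 kN to N20, N28: 85 each.
    N20: 100+85 = 185 > 150
    N28: 40+85 = 125 > 120
Round 3 — N20, N28 snap.
  N20 sheds 185 kN to N17, N25: 92 each (1 lost).
    N17: 40+92 = 132 > 90
    N25: 70+92 = 162 > 150
  N28 sheds 125 kN to N17, N23, N3: 41 each (2 lost).
    N17: 132+41 = 173 > 90
    N23: 40+41 = 81 ≤ 110
    N3: 60+41 = 101 ≤ 130
Round 4 — N17, N25 snap.
  N17 sheds 173 kN: no online neighbours, lost.
  N25 sheds 162 kN: no online neighbours, lost.
No further breaks.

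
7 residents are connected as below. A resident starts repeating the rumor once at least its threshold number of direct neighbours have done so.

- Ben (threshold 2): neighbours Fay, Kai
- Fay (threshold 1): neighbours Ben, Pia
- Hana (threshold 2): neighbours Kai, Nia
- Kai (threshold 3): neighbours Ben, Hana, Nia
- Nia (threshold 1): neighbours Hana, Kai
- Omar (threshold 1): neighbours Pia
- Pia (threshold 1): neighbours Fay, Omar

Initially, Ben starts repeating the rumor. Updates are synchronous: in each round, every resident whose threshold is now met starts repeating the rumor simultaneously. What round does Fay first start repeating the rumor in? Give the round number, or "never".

Round 1 — Ben starts repeating the rumor (initial).
Round 2 — checking thresholds:
  Fay: 1 of 2 neighbours ≥ 1, starts repeating the rumor.
  Kai: 1 of 3 neighbours < 3, below threshold.
Round 3 — checking thresholds:
  Kai: 1 of 3 neighbours < 3, below threshold.
  Pia: 1 of 2 neighbours ≥ 1, starts repeating the rumor.
Round 4 — checking thresholds:
  Kai: 1 of 3 neighbours < 3, below threshold.
  Omar: 1 of 1 neighbours ≥ 1, starts repeating the rumor.
Round 5 — no new spreads; cascade stops.

2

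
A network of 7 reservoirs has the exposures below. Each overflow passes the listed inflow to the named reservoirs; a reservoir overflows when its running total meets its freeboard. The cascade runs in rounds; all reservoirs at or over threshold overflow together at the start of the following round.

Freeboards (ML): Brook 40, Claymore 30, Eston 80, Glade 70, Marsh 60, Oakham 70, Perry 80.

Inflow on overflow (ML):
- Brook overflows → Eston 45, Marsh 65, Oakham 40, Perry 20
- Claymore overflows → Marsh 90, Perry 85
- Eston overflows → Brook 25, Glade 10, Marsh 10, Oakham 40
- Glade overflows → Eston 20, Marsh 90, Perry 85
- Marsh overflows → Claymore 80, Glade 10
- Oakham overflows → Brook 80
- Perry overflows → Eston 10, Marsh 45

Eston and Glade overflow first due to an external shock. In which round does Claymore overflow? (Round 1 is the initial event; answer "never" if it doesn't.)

3

Round 1 — Eston, Glade overflow (initial).
  Brook: +25 → 25 < 40
  Marsh: +10+90 → 100 ≥ 60
  Oakham: +40 → 40 < 70
  Perry: +85 → 85 ≥ 80
Round 2 — Marsh, Perry overflow.
  Claymore: +80 → 80 ≥ 30
Round 3 — Claymore overflows.
No further overflows.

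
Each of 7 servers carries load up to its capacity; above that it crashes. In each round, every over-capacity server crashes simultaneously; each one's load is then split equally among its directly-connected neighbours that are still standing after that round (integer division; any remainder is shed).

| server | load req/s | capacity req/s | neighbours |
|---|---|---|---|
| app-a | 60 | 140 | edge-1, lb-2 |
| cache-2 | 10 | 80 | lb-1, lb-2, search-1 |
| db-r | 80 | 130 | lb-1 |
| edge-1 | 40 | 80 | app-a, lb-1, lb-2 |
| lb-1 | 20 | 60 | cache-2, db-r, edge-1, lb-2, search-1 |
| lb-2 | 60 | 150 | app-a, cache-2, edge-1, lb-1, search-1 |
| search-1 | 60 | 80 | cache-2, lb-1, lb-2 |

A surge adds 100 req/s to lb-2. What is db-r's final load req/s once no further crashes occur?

Round 1 — lb-2 at 160 > 150. lb-2 crashes.
  lb-2 sheds 160 req/s to app-a, cache-2, edge-1, lb-1, search-1: 32 each.
    app-a: 60+32 = 92 ≤ 140
    cache-2: 10+32 = 42 ≤ 80
    edge-1: 40+32 = 72 ≤ 80
    lb-1: 20+32 = 52 ≤ 60
    search-1: 60+32 = 92 > 80
Round 2 — search-1 crashes.
  search-1 sheds 92 req/s to cache-2, lb-1: 46 each.
    cache-2: 42+46 = 88 > 80
    lb-1: 52+46 = 98 > 60
Round 3 — cache-2, lb-1 crash.
  cache-2 sheds 88 req/s: no online neighbours, lost.
  lb-1 sheds 98 req/s to db-r, edge-1: 49 each.
    db-r: 80+49 = 129 ≤ 130
    edge-1: 72+49 = 121 > 80
Round 4 — edge-1 crashes.
  edge-1 sheds 121 req/s to app-a: 121 each.
    app-a: 92+121 = 213 > 140
Round 5 — app-a crashes.
  app-a sheds 213 req/s: no online neighbours, lost.
No further crashes.

129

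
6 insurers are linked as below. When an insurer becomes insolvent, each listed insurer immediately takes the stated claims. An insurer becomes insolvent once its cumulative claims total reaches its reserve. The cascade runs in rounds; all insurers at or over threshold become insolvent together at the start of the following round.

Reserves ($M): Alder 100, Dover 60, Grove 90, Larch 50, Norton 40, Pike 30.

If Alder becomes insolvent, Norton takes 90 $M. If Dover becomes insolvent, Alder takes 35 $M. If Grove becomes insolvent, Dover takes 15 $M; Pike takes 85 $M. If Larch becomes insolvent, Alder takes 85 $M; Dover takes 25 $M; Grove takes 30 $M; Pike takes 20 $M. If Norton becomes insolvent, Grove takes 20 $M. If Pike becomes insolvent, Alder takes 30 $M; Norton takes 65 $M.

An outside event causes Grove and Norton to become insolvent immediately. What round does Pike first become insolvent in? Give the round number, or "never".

Round 1 — Grove, Norton become insolvent (initial).
  Dover: +15 → 15 < 60
  Pike: +85 → 85 ≥ 30
Round 2 — Pike becomes insolvent.
  Alder: +30 → 30 < 100
No further insolvencies.

2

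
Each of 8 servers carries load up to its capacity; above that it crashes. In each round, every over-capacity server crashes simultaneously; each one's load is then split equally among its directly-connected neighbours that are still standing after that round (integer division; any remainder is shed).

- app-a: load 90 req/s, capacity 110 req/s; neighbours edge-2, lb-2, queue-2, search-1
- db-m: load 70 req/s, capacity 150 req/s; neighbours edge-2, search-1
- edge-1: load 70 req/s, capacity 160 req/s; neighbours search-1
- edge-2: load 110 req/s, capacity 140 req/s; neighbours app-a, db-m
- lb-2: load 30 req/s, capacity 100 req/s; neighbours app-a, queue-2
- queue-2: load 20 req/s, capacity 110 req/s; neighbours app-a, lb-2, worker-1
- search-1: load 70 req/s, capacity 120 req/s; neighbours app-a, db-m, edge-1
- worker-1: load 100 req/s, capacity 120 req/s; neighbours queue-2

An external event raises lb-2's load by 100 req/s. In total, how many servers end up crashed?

Round 1 — lb-2 at 130 > 100. lb-2 crashes.
  lb-2 sheds 130 req/s to app-a, queue-2: 65 each.
    app-a: 90+65 = 155 > 110
    queue-2: 20+65 = 85 ≤ 110
Round 2 — app-a crashes.
  app-a sheds 155 req/s to edge-2, queue-2, search-1: 51 each (2 lost).
    edge-2: 110+51 = 161 > 140
    queue-2: 85+51 = 136 > 110
    search-1: 70+51 = 121 > 120
Round 3 — edge-2, queue-2, search-1 crash.
  edge-2 sheds 161 req/s to db-m: 161 each.
    db-m: 70+161 = 231 > 150
  queue-2 sheds 136 req/s to worker-1: 136 each.
    worker-1: 100+136 = 236 > 120
  search-1 sheds 121 req/s to db-m, edge-1: 60 each (1 lost).
    db-m: 231+60 = 291 > 150
    edge-1: 70+60 = 130 ≤ 160
Round 4 — db-m, worker-1 crash.
  db-m sheds 291 req/s: no online neighbours, lost.
  worker-1 sheds 236 req/s: no online neighbours, lost.
No further crashes.

7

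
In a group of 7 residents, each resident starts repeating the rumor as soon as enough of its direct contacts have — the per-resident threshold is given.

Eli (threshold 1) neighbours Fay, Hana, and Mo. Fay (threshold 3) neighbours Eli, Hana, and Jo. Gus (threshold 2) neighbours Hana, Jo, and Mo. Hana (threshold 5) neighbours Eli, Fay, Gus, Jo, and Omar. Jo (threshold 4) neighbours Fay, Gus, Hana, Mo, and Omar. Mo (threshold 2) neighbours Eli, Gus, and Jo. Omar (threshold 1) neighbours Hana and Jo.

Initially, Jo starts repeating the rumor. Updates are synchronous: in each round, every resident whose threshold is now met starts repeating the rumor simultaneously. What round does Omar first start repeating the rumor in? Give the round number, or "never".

2

Round 1 — Jo starts repeating the rumor (initial).
Round 2 — checking thresholds:
  Fay: 1 of 3 neighbours < 3, holds.
  Gus: 1 of 3 neighbours < 2, holds.
  Hana: 1 of 5 neighbours < 5, holds.
  Mo: 1 of 3 neighbours < 2, holds.
  Omar: 1 of 2 neighbours ≥ 1, starts repeating the rumor.
Round 3 — no new spreads; cascade stops.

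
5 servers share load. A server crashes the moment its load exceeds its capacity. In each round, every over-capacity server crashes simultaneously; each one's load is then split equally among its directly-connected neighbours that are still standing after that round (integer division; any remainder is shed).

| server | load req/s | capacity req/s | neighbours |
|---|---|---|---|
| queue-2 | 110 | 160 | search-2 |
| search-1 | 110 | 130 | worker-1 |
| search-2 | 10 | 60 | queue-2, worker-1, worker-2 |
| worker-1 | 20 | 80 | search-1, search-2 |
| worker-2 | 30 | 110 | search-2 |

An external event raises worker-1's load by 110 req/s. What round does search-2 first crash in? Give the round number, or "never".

2

Round 1 — worker-1 at 130 > 80. worker-1 crashes.
  worker-1 sheds 130 req/s to search-1, search-2: 65 each.
    search-1: 110+65 = 175 > 130
    search-2: 10+65 = 75 > 60
Round 2 — search-1, search-2 crash.
  search-1 sheds 175 req/s: no online neighbours, lost.
  search-2 sheds 75 req/s to queue-2, worker-2: 37 each (1 lost).
    queue-2: 110+37 = 147 ≤ 160
    worker-2: 30+37 = 67 ≤ 110
No further crashes.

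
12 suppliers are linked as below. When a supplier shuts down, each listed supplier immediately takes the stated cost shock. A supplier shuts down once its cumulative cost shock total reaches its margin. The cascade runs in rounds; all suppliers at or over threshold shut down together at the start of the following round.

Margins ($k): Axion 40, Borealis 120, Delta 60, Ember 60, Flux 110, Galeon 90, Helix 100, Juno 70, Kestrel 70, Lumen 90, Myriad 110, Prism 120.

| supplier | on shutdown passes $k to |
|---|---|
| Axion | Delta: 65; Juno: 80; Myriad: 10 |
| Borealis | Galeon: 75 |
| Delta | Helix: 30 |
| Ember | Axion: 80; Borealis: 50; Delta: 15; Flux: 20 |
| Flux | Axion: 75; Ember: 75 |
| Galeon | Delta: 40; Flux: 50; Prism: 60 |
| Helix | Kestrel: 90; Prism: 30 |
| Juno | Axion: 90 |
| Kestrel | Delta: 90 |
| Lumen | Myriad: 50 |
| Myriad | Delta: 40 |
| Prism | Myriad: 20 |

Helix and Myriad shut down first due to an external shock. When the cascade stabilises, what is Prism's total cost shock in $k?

30

Round 1 — Helix, Myriad shut down (initial).
  Delta: +40 → 40 < 60
  Kestrel: +90 → 90 ≥ 70
  Prism: +30 → 30 < 120
Round 2 — Kestrel shuts down.
  Delta: +90 → 130 ≥ 60
Round 3 — Delta shuts down.
No further shutdowns.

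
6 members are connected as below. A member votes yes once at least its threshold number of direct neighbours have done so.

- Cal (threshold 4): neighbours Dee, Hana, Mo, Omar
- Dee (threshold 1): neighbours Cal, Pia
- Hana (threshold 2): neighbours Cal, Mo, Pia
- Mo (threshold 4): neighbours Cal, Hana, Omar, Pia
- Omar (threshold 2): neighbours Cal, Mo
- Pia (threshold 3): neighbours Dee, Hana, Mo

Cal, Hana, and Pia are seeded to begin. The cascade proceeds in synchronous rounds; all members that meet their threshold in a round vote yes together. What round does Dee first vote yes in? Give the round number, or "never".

Round 1 — Cal, Hana, Pia vote yes (initial).
Round 2 — checking thresholds:
  Dee: 2 of 2 neighbours ≥ 1, votes yes.
  Mo: 3 of 4 neighbours < 4, not yet.
  Omar: 1 of 2 neighbours < 2, not yet.
Round 3 — no new yes votes; cascade stops.

2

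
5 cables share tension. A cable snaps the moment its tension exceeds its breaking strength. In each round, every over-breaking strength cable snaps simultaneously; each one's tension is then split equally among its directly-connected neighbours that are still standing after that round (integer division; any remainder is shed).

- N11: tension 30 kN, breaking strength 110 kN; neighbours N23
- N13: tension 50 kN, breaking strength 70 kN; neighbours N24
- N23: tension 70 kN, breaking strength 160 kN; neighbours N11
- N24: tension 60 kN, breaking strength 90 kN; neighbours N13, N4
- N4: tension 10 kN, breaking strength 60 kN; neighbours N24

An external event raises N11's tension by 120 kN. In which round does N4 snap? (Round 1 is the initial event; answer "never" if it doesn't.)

Round 1 — N11 at 150 > 110. N11 snaps.
  N11 sheds 150 kN to N23: 150 each.
    N23: 70+150 = 220 > 160
Round 2 — N23 snaps.
  N23 sheds 220 kN: no online neighbours, lost.
No further breaks.

never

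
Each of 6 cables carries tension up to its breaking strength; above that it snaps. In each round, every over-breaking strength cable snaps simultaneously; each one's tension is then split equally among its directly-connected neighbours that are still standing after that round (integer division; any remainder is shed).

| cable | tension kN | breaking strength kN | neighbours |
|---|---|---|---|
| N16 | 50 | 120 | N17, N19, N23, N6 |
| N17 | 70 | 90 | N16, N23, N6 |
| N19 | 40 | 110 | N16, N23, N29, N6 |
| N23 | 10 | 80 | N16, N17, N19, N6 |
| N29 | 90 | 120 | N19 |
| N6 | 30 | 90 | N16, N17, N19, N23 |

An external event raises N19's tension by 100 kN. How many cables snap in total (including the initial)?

Round 1 — N19 at 140 > 110. N19 snaps.
  N19 sheds 140 kN to N16, N23, N29, N6: 35 each.
    N16: 50+35 = 85 ≤ 120
    N23: 10+35 = 45 ≤ 80
    N29: 90+35 = 125 > 120
    N6: 30+35 = 65 ≤ 90
Round 2 — N29 snaps.
  N29 sheds 125 kN: no online neighbours, lost.
No further breaks.

2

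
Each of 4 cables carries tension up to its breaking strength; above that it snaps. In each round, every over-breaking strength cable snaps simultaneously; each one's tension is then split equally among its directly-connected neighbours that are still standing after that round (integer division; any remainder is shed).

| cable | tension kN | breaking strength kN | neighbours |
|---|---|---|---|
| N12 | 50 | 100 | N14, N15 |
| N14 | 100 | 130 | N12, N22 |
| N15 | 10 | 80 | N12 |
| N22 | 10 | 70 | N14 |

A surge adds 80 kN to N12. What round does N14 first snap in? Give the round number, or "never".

2

Round 1 — N12 at 130 > 100. N12 snaps.
  N12 sheds 130 kN to N14, N15: 65 each.
    N14: 100+65 = 165 > 130
    N15: 10+65 = 75 ≤ 80
Round 2 — N14 snaps.
  N14 sheds 165 kN to N22: 165 each.
    N22: 10+165 = 175 > 70
Round 3 — N22 snaps.
  N22 sheds 175 kN: no online neighbours, lost.
No further breaks.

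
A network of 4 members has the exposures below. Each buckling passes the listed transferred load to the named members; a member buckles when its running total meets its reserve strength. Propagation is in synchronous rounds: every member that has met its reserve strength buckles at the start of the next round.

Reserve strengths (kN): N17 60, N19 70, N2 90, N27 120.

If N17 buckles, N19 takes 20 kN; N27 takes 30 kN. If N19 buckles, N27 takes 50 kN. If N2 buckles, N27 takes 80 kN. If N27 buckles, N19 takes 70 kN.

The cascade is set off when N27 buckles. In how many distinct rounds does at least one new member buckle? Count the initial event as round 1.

2

Round 1 — N27 buckles (initial).
  N19: +70 → 70 ≥ 70
Round 2 — N19 buckles.
No further bucklings.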